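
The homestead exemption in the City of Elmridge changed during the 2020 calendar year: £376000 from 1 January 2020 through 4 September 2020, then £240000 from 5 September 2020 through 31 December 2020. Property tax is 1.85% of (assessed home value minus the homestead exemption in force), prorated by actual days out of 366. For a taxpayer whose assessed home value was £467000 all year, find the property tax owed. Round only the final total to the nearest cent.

1 January – 4 September 2020: 248 days, exemption £376000 → (£467000 − £376000) × 1.85% × 248/366 = £1140.7322
5 September – 31 December 2020: 118 days, exemption £240000 → (£467000 − £240000) × 1.85% × 118/366 = £1353.9372
Total = £2494.6694

£2494.67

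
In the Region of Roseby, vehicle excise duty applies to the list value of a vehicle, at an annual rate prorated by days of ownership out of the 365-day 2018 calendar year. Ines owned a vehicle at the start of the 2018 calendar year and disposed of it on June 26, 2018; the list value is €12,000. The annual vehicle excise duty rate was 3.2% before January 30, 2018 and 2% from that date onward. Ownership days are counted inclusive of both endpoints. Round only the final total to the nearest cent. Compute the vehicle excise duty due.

January 1 – January 29, 2018: 29 days at 3.2% → €12,000 × 3.2% × 29/365 = €30.5096
January 30 – June 26, 2018: 148 days at 2% → €12,000 × 2% × 148/365 = €97.3151
Total = €127.8247

€127.82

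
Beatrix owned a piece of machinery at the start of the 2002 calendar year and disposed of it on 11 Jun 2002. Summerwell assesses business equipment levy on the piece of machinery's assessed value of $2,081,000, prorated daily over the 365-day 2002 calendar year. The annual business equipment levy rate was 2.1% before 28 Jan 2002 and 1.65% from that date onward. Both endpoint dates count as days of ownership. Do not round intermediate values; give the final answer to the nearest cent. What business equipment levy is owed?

1 Jan – 27 Jan 2002: 27 days at 2.1% → $2,081,000 × 2.1% × 27/365 = $3,232.6767
28 Jan – 11 Jun 2002: 135 days at 1.65% → $2,081,000 × 1.65% × 135/365 = $12,699.8014
Total = $15,932.4781

$15,932.48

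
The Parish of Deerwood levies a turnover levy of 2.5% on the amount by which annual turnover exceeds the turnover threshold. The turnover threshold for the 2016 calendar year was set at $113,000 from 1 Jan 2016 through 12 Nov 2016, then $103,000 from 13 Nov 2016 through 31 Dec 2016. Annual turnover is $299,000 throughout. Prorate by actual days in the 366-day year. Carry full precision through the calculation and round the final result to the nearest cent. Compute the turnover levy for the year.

1 Jan – 12 Nov 2016: 317 days, exemption $113,000 → ($299,000 − $113,000) × 2.5% × 317/366 = $4,027.4590
13 Nov – 31 Dec 2016: 49 days, exemption $103,000 → ($299,000 − $103,000) × 2.5% × 49/366 = $656.0109
Total = $4,683.4699

$4,683.47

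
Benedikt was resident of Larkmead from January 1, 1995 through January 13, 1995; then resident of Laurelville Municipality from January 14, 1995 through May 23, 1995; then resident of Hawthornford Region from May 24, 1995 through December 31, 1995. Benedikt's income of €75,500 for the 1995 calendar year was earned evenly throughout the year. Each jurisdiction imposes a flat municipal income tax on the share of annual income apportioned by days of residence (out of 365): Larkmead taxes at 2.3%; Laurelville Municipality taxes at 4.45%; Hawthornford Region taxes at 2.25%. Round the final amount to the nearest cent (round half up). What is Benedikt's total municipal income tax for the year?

€2,291.68

Larkmead, January 1 – January 13, 1995: 13 days → €75,500 × 2.3% × 13/365 = €61.8479
Laurelville Municipality, January 14 – May 23, 1995: 130 days → €75,500 × 4.45% × 130/365 = €1,196.6233
Hawthornford Region, May 24 – December 31, 1995: 222 days → €75,500 × 2.25% × 222/365 = €1,033.2123
Total = €2,291.6836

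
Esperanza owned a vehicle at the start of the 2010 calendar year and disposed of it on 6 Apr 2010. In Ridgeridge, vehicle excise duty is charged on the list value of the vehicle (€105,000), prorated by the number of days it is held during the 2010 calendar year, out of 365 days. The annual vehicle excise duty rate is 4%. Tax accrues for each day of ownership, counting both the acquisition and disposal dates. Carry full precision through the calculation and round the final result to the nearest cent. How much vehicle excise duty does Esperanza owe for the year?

Days held (1 Jan – 6 Apr 2010): 96 out of 365
Tax = €105,000 × 4% × 96/365 = €1,104.6575

€1,104.66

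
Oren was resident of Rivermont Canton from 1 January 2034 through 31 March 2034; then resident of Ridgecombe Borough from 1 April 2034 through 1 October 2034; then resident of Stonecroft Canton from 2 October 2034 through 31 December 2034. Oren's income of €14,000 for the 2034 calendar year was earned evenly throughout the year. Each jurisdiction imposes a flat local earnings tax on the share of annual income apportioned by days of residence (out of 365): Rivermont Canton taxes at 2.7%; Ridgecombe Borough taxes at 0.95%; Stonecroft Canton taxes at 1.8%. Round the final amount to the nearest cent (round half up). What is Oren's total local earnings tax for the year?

€223.08

Rivermont Canton, 1 January – 31 March 2034: 90 days → €14,000 × 2.7% × 90/365 = €93.2055
Ridgecombe Borough, 1 April – 1 October 2034: 184 days → €14,000 × 0.95% × 184/365 = €67.0466
Stonecroft Canton, 2 October – 31 December 2034: 91 days → €14,000 × 1.8% × 91/365 = €62.8274
Total = €223.0795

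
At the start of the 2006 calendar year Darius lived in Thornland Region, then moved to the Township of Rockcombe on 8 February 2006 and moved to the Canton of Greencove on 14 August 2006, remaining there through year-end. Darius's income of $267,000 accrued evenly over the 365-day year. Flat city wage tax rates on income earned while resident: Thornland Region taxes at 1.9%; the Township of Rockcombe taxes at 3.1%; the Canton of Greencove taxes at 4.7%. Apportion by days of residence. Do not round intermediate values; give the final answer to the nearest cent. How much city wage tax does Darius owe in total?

$9,582.01

Thornland Region, 1 January – 7 February 2006: 38 days → $267,000 × 1.9% × 38/365 = $528.1479
The Township of Rockcombe, 8 February – 13 August 2006: 187 days → $267,000 × 3.1% × 187/365 = $4,240.5452
The Canton of Greencove, 14 August – 31 December 2006: 140 days → $267,000 × 4.7% × 140/365 = $4,813.3151
Total = $9,582.0082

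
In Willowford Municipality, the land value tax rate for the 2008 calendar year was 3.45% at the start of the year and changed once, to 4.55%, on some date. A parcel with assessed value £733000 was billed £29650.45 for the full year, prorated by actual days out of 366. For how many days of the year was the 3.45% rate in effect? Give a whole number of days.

Let d = days at the first rate; then 366 − d days at the second rate.
£733000 × [3.45%·d + 4.55%·(366−d)] / 366 = £29650.45
Solving gives d = 168, so the new rate took effect on 17 June 2008.

168 days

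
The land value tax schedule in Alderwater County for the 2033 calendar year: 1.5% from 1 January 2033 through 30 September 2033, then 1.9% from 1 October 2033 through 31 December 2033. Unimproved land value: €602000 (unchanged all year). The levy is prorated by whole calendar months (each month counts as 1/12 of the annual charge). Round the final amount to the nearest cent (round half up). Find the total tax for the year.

€9632.00

1 January – 30 September 2033: 9 months at 1.5% → €602000 × 1.5% × 9/12 = €6772.5000
1 October – 31 December 2033: 3 months at 1.9% → €602000 × 1.9% × 3/12 = €2859.5000
Total = €9632.0000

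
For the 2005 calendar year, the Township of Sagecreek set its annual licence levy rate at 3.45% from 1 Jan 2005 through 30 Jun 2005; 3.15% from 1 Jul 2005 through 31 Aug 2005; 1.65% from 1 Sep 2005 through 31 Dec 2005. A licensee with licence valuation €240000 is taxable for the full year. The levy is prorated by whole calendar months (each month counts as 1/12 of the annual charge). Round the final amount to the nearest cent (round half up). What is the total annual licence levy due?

1 Jan – 30 Jun 2005: 6 months at 3.45% → €240000 × 3.45% × 6/12 = €4140.0000
1 Jul – 31 Aug 2005: 2 months at 3.15% → €240000 × 3.15% × 2/12 = €1260.0000
1 Sep – 31 Dec 2005: 4 months at 1.65% → €240000 × 1.65% × 4/12 = €1320.0000
Total = €6720.0000

€6720.00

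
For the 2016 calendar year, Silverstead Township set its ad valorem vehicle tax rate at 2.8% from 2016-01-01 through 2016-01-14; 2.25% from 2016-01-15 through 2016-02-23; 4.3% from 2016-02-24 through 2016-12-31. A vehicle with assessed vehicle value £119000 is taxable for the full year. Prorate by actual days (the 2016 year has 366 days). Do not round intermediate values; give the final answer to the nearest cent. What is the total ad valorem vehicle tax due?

2016-01-01 to 2016-01-14: 14 days at 2.8% → £119000 × 2.8% × 14/366 = £127.4536
2016-01-15 to 2016-02-23: 40 days at 2.25% → £119000 × 2.25% × 40/366 = £292.6230
2016-02-24 to 2016-12-31: 312 days at 4.3% → £119000 × 4.3% × 312/366 = £4362.0328
Total = £4782.1093

£4782.11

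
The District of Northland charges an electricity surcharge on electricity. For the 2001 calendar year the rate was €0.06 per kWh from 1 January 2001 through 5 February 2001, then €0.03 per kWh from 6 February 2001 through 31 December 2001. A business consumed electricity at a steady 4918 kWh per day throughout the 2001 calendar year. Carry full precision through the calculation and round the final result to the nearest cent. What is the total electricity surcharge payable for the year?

1 January – 5 February 2001: 36 days × 4918 kWh/day = 177,048 kWh at €0.06/kWh → €10,622.88
6 February – 31 December 2001: 329 days × 4918 kWh/day = 1,618,022 kWh at €0.03/kWh → €48,540.66

€59,163.54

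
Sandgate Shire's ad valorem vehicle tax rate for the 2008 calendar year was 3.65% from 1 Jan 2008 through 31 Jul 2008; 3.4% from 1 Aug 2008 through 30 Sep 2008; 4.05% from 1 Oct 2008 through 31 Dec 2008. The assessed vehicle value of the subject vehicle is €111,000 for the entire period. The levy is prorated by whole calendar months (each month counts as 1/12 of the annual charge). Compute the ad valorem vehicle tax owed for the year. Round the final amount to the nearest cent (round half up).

€4,116.25

1 Jan – 31 Jul 2008: 7 months at 3.65% → €111,000 × 3.65% × 7/12 = €2,363.3750
1 Aug – 30 Sep 2008: 2 months at 3.4% → €111,000 × 3.4% × 2/12 = €629.0000
1 Oct – 31 Dec 2008: 3 months at 4.05% → €111,000 × 4.05% × 3/12 = €1,123.8750
Total = €4,116.2500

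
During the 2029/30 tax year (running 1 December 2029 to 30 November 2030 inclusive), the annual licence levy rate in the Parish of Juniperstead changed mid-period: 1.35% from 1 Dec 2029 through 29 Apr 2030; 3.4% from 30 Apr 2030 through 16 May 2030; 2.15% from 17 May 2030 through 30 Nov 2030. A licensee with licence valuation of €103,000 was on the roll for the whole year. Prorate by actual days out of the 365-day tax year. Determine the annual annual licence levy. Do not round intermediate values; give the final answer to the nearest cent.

1 Dec 2029 – 29 Apr 2030: 150 days at 1.35% → €103,000 × 1.35% × 150/365 = €571.4384
30 Apr – 16 May 2030: 17 days at 3.4% → €103,000 × 3.4% × 17/365 = €163.1068
17 May – 30 Nov 2030: 198 days at 2.15% → €103,000 × 2.15% × 198/365 = €1,201.2904
Total = €1,935.8356

€1,935.84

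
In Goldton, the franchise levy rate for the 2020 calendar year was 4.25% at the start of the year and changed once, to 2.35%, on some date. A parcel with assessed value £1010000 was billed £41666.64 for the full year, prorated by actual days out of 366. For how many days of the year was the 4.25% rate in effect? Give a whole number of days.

342 days

Let d = days at the first rate; then 366 − d days at the second rate.
£1010000 × [4.25%·d + 2.35%·(366−d)] / 366 = £41666.64
Solving gives d = 342, so the new rate took effect on 8 Dec 2020.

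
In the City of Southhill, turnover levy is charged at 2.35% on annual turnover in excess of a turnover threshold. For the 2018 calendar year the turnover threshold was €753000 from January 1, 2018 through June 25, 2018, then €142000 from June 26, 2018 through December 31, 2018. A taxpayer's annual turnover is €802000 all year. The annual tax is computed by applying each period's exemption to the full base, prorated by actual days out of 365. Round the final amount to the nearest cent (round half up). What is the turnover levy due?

€8586.45

January 1 – June 25, 2018: 176 days, exemption €753000 → (€802000 − €753000) × 2.35% × 176/365 = €555.2438
June 26 – December 31, 2018: 189 days, exemption €142000 → (€802000 − €142000) × 2.35% × 189/365 = €8031.2055
Total = €8586.4493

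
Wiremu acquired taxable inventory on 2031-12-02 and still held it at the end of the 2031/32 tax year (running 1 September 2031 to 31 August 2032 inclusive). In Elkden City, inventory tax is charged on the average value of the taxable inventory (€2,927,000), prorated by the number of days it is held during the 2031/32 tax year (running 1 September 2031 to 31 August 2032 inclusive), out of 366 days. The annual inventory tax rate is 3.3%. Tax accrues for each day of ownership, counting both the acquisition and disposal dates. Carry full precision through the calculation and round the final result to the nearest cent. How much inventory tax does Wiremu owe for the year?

€72,311.30

Days held (2031-12-02 to 2032-08-31): 274 out of 366
Tax = €2,927,000 × 3.3% × 274/366 = €72,311.2951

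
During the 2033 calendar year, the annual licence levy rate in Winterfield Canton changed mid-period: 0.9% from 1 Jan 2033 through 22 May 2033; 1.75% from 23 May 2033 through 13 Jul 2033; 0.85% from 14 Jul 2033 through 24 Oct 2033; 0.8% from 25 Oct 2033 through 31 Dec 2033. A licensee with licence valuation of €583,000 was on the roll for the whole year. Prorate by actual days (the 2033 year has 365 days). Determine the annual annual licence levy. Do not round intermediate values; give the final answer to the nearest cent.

€5,762.12

1 Jan – 22 May 2033: 142 days at 0.9% → €583,000 × 0.9% × 142/365 = €2,041.2986
23 May – 13 Jul 2033: 52 days at 1.75% → €583,000 × 1.75% × 52/365 = €1,453.5068
14 Jul – 24 Oct 2033: 103 days at 0.85% → €583,000 × 0.85% × 103/365 = €1,398.4014
25 Oct – 31 Dec 2033: 68 days at 0.8% → €583,000 × 0.8% × 68/365 = €868.9096
Total = €5,762.1164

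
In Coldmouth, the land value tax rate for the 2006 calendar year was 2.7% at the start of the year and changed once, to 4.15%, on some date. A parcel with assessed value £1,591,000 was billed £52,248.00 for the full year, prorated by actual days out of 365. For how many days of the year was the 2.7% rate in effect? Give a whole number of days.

Let d = days at the first rate; then 365 − d days at the second rate.
£1,591,000 × [2.7%·d + 4.15%·(365−d)] / 365 = £52,248.00
Solving gives d = 218, so the new rate took effect on 7 August 2006.

218 days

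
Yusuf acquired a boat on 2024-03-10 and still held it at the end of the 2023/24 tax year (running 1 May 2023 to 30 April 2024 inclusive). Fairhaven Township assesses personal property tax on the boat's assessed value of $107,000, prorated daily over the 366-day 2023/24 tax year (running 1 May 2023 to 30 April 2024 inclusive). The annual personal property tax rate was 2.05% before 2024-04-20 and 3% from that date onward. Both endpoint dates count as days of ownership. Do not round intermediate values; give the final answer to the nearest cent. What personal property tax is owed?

$342.20

2024-03-10 to 2024-04-19: 41 days at 2.05% → $107,000 × 2.05% × 41/366 = $245.7199
2024-04-20 to 2024-04-30: 11 days at 3% → $107,000 × 3% × 11/366 = $96.4754
Total = $342.1954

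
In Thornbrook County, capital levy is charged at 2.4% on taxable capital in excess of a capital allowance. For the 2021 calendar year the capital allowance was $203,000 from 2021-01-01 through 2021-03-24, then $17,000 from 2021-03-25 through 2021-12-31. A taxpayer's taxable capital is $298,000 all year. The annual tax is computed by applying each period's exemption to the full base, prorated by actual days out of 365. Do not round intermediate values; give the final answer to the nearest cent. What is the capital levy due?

$5,728.90

2021-01-01 to 2021-03-24: 83 days, exemption $203,000 → ($298,000 − $203,000) × 2.4% × 83/365 = $518.4658
2021-03-25 to 2021-12-31: 282 days, exemption $17,000 → ($298,000 − $17,000) × 2.4% × 282/365 = $5,210.4329
Total = $5,728.8986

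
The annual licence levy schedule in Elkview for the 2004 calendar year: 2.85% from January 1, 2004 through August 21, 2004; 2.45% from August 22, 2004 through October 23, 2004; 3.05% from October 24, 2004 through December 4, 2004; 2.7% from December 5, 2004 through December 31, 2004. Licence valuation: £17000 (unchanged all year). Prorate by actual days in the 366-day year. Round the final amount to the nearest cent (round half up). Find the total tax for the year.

£474.82

January 1 – August 21, 2004: 234 days at 2.85% → £17000 × 2.85% × 234/366 = £309.7623
August 22 – October 23, 2004: 63 days at 2.45% → £17000 × 2.45% × 63/366 = £71.6926
October 24 – December 4, 2004: 42 days at 3.05% → £17000 × 3.05% × 42/366 = £59.5000
December 5 – December 31, 2004: 27 days at 2.7% → £17000 × 2.7% × 27/366 = £33.8607
Total = £474.8156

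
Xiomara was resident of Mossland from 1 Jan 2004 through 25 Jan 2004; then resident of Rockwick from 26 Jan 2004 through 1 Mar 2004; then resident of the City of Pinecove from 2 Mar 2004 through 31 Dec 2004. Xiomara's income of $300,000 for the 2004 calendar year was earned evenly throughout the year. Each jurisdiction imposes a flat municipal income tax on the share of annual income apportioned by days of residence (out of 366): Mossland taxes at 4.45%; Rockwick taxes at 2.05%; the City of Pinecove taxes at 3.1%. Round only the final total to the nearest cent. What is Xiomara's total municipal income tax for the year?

$9,266.80

Mossland, 1 Jan – 25 Jan 2004: 25 days → $300,000 × 4.45% × 25/366 = $911.8852
Rockwick, 26 Jan – 1 Mar 2004: 36 days → $300,000 × 2.05% × 36/366 = $604.9180
The City of Pinecove, 2 Mar – 31 Dec 2004: 305 days → $300,000 × 3.1% × 305/366 = $7,750.0000
Total = $9,266.8033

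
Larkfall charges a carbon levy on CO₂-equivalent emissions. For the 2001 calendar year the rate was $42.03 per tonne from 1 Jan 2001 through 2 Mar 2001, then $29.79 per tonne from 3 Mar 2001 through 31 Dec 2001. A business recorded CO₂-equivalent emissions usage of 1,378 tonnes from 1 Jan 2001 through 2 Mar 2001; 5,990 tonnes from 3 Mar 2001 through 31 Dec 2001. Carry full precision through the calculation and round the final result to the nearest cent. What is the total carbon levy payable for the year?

$236,359.44

1 Jan – 2 Mar 2001: 1,378 tonnes at $42.03/tonne → $57,917.34
3 Mar – 31 Dec 2001: 5,990 tonnes at $29.79/tonne → $178,442.10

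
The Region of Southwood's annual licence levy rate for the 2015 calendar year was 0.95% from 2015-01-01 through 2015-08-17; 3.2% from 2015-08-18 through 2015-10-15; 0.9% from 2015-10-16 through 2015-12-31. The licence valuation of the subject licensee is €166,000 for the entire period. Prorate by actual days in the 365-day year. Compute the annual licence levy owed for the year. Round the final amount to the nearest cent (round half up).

2015-01-01 to 2015-08-17: 229 days at 0.95% → €166,000 × 0.95% × 229/365 = €989.4055
2015-08-18 to 2015-10-15: 59 days at 3.2% → €166,000 × 3.2% × 59/365 = €858.6521
2015-10-16 to 2015-12-31: 77 days at 0.9% → €166,000 × 0.9% × 77/365 = €315.1726
Total = €2,163.2301

€2,163.23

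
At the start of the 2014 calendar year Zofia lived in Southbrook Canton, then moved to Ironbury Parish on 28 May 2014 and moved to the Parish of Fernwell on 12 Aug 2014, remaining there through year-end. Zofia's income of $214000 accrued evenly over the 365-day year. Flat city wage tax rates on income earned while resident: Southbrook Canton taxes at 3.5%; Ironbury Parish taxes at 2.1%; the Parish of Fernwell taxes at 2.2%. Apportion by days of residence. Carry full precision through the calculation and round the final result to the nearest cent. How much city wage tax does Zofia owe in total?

Southbrook Canton, 1 Jan – 27 May 2014: 147 days → $214000 × 3.5% × 147/365 = $3016.5205
Ironbury Parish, 28 May – 11 Aug 2014: 76 days → $214000 × 2.1% × 76/365 = $935.7370
The Parish of Fernwell, 12 Aug – 31 Dec 2014: 142 days → $214000 × 2.2% × 142/365 = $1831.6055
Total = $5783.8630

$5783.86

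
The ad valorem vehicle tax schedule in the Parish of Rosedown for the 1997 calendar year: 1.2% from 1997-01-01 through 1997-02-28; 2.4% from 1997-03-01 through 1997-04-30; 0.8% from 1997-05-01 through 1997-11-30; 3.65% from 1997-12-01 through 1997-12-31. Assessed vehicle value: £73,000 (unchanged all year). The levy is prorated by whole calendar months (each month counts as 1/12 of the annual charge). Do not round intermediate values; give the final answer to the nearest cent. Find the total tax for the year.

£1,000.71

1997-01-01 to 1997-02-28: 2 months at 1.2% → £73,000 × 1.2% × 2/12 = £146.0000
1997-03-01 to 1997-04-30: 2 months at 2.4% → £73,000 × 2.4% × 2/12 = £292.0000
1997-05-01 to 1997-11-30: 7 months at 0.8% → £73,000 × 0.8% × 7/12 = £340.6667
1997-12-01 to 1997-12-31: 1 month at 3.65% → £73,000 × 3.65% × 1/12 = £222.0417
Total = £1,000.7083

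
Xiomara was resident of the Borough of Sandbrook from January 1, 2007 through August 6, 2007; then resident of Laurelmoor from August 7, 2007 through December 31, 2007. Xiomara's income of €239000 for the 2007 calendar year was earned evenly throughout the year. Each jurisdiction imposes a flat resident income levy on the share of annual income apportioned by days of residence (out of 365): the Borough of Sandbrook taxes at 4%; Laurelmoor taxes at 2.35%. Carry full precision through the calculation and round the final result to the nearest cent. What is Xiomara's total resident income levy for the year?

€7971.80

The Borough of Sandbrook, January 1 – August 6, 2007: 218 days → €239000 × 4% × 218/365 = €5709.8082
Laurelmoor, August 7 – December 31, 2007: 147 days → €239000 × 2.35% × 147/365 = €2261.9877
Total = €7971.7959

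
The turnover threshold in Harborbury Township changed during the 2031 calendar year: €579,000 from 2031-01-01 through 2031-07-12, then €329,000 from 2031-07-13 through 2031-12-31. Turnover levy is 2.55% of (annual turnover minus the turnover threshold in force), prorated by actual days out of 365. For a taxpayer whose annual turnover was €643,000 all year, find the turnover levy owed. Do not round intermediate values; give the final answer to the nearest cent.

€4,636.11

2031-01-01 to 2031-07-12: 193 days, exemption €579,000 → (€643,000 − €579,000) × 2.55% × 193/365 = €862.9479
2031-07-13 to 2031-12-31: 172 days, exemption €329,000 → (€643,000 − €329,000) × 2.55% × 172/365 = €3,773.1616
Total = €4,636.1096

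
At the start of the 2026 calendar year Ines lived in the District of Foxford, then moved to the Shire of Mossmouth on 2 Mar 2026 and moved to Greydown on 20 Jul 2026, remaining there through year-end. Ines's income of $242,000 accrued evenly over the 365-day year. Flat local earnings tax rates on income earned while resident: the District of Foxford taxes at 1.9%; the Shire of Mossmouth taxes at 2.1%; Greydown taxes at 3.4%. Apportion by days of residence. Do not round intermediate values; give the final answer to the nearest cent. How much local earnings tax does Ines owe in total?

The District of Foxford, 1 Jan – 1 Mar 2026: 60 days → $242,000 × 1.9% × 60/365 = $755.8356
The Shire of Mossmouth, 2 Mar – 19 Jul 2026: 140 days → $242,000 × 2.1% × 140/365 = $1,949.2603
Greydown, 20 Jul – 31 Dec 2026: 165 days → $242,000 × 3.4% × 165/365 = $3,719.5068
Total = $6,424.6027

$6,424.60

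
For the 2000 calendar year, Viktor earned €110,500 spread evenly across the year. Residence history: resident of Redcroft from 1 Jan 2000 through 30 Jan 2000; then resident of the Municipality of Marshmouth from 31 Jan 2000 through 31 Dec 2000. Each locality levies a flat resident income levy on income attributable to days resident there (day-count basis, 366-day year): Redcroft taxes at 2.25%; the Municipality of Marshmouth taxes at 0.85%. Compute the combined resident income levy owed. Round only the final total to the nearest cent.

€1,066.05

Redcroft, 1 Jan – 30 Jan 2000: 30 days → €110,500 × 2.25% × 30/366 = €203.7910
The Municipality of Marshmouth, 31 Jan – 31 Dec 2000: 336 days → €110,500 × 0.85% × 336/366 = €862.2623
Total = €1,066.0533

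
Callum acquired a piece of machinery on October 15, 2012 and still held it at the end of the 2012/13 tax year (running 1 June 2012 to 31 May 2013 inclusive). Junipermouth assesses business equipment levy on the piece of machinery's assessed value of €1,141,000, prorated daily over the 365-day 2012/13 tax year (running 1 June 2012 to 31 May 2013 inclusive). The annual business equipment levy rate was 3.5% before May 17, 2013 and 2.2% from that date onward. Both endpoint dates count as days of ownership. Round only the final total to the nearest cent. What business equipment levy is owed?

October 15, 2012 – May 16, 2013: 214 days at 3.5% → €1,141,000 × 3.5% × 214/365 = €23,413.9452
May 17 – May 31, 2013: 15 days at 2.2% → €1,141,000 × 2.2% × 15/365 = €1,031.5890
Total = €24,445.5342

€24,445.53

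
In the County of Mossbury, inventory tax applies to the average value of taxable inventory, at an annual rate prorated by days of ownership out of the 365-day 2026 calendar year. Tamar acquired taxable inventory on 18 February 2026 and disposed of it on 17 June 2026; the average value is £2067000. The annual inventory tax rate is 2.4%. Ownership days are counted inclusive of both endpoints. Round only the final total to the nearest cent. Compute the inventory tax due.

Days held (18 February – 17 June 2026): 120 out of 365
Tax = £2067000 × 2.4% × 120/365 = £16309.4795

£16309.48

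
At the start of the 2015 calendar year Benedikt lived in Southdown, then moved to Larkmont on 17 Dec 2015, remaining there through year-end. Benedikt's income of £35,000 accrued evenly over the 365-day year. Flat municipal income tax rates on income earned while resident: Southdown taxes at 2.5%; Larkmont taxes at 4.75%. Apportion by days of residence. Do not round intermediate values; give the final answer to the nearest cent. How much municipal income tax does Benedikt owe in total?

Southdown, 1 Jan – 16 Dec 2015: 350 days → £35,000 × 2.5% × 350/365 = £839.0411
Larkmont, 17 Dec – 31 Dec 2015: 15 days → £35,000 × 4.75% × 15/365 = £68.3219
Total = £907.3630

£907.36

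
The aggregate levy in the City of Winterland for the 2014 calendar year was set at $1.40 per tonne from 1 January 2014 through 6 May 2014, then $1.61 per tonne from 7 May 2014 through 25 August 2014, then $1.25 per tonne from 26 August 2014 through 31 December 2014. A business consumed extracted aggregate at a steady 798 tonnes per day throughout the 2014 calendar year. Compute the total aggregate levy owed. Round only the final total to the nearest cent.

1 January – 6 May 2014: 126 days × 798 tonnes/day = 100,548 tonnes at $1.40/tonne → $140767.20
7 May – 25 August 2014: 111 days × 798 tonnes/day = 88,578 tonnes at $1.61/tonne → $142610.58
26 August – 31 December 2014: 128 days × 798 tonnes/day = 102,144 tonnes at $1.25/tonne → $127680.00

$411057.78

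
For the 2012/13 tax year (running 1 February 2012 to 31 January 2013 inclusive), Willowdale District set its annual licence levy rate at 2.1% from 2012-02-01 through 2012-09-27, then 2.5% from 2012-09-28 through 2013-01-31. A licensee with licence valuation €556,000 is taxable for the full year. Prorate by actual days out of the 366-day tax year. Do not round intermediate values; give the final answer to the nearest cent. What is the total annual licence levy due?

€12,441.64

2012-02-01 to 2012-09-27: 240 days at 2.1% → €556,000 × 2.1% × 240/366 = €7,656.3934
2012-09-28 to 2013-01-31: 126 days at 2.5% → €556,000 × 2.5% × 126/366 = €4,785.2459
Total = €12,441.6393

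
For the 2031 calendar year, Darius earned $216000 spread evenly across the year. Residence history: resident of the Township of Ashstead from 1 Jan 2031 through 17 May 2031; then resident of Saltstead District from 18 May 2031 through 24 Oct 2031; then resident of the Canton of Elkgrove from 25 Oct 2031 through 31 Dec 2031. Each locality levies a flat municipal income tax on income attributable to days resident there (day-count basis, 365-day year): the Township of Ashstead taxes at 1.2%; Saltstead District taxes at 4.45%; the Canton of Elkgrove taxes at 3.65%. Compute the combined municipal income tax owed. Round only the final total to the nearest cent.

$6655.17

The Township of Ashstead, 1 Jan – 17 May 2031: 137 days → $216000 × 1.2% × 137/365 = $972.8877
Saltstead District, 18 May – 24 Oct 2031: 160 days → $216000 × 4.45% × 160/365 = $4213.4795
The Canton of Elkgrove, 25 Oct – 31 Dec 2031: 68 days → $216000 × 3.65% × 68/365 = $1468.8000
Total = $6655.1671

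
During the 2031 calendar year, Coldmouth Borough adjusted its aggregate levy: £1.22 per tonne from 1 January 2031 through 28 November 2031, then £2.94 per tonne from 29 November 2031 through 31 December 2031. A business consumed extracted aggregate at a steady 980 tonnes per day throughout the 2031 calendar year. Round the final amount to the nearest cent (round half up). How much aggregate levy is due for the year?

1 January – 28 November 2031: 332 days × 980 tonnes/day = 325,360 tonnes at £1.22/tonne → £396,939.20
29 November – 31 December 2031: 33 days × 980 tonnes/day = 32,340 tonnes at £2.94/tonne → £95,079.60

£492,018.80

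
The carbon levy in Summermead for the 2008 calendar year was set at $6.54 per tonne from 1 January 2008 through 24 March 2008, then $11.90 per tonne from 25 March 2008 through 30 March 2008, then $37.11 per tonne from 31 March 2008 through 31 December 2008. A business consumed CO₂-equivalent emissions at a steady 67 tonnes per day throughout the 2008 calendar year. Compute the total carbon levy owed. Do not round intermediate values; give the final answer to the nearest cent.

1 January – 24 March 2008: 84 days × 67 tonnes/day = 5,628 tonnes at $6.54/tonne → $36,807.12
25 March – 30 March 2008: 6 days × 67 tonnes/day = 402 tonnes at $11.90/tonne → $4,783.80
31 March – 31 December 2008: 276 days × 67 tonnes/day = 18,492 tonnes at $37.11/tonne → $686,238.12

$727,829.04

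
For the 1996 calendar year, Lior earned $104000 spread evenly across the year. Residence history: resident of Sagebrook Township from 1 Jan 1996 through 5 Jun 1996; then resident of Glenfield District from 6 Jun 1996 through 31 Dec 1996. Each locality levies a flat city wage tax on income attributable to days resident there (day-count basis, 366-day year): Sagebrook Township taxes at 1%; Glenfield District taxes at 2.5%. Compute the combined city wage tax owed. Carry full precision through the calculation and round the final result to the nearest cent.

Sagebrook Township, 1 Jan – 5 Jun 1996: 157 days → $104000 × 1% × 157/366 = $446.1202
Glenfield District, 6 Jun – 31 Dec 1996: 209 days → $104000 × 2.5% × 209/366 = $1484.6995
Total = $1930.8197

$1930.82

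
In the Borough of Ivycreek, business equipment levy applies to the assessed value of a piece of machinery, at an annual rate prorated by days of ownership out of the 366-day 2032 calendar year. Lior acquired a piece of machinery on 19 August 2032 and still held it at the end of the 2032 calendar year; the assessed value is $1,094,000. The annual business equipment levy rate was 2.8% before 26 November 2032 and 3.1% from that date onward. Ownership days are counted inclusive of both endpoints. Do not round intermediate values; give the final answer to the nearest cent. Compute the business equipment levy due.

19 August – 25 November 2032: 99 days at 2.8% → $1,094,000 × 2.8% × 99/366 = $8,285.7049
26 November – 31 December 2032: 36 days at 3.1% → $1,094,000 × 3.1% × 36/366 = $3,335.8033
Total = $11,621.5082

$11,621.51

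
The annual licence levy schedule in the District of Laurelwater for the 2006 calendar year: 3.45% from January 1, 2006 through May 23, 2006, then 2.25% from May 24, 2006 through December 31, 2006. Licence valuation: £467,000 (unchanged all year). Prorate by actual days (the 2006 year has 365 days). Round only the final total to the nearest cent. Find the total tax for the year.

£12,703.04

January 1 – May 23, 2006: 143 days at 3.45% → £467,000 × 3.45% × 143/365 = £6,312.1767
May 24 – December 31, 2006: 222 days at 2.25% → £467,000 × 2.25% × 222/365 = £6,390.8630
Total = £12,703.0397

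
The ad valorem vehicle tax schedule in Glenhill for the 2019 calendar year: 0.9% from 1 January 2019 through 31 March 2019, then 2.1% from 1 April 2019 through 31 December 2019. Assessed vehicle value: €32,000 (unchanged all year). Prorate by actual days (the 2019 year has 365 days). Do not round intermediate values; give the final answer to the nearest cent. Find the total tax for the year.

1 January – 31 March 2019: 90 days at 0.9% → €32,000 × 0.9% × 90/365 = €71.0137
1 April – 31 December 2019: 275 days at 2.1% → €32,000 × 2.1% × 275/365 = €506.3014
Total = €577.3151

€577.32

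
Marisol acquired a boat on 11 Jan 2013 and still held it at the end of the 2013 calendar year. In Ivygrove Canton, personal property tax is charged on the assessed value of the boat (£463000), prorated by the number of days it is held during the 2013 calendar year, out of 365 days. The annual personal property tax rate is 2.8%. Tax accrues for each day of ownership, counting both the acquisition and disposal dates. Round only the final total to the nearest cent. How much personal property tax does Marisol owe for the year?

Days held (11 Jan – 31 Dec 2013): 355 out of 365
Tax = £463000 × 2.8% × 355/365 = £12608.8219

£12608.82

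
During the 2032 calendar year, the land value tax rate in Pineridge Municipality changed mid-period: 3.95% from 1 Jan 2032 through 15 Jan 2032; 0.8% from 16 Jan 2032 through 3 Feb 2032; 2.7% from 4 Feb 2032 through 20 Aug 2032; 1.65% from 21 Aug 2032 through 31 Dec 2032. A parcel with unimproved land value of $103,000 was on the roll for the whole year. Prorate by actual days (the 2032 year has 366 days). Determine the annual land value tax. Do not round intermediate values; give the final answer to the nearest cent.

1 Jan – 15 Jan 2032: 15 days at 3.95% → $103,000 × 3.95% × 15/366 = $166.7418
16 Jan – 3 Feb 2032: 19 days at 0.8% → $103,000 × 0.8% × 19/366 = $42.7760
4 Feb – 20 Aug 2032: 199 days at 2.7% → $103,000 × 2.7% × 199/366 = $1,512.0738
21 Aug – 31 Dec 2032: 133 days at 1.65% → $103,000 × 1.65% × 133/366 = $617.5779
Total = $2,339.1694

$2,339.17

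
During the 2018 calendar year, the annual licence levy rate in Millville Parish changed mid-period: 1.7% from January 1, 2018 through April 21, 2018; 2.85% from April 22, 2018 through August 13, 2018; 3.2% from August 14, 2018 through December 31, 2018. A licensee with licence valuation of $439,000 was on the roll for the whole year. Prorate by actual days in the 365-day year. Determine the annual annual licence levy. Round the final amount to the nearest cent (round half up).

January 1 – April 21, 2018: 111 days at 1.7% → $439,000 × 1.7% × 111/365 = $2,269.5699
April 22 – August 13, 2018: 114 days at 2.85% → $439,000 × 2.85% × 114/365 = $3,907.7014
August 14 – December 31, 2018: 140 days at 3.2% → $439,000 × 3.2% × 140/365 = $5,388.2740
Total = $11,565.5452

$11,565.55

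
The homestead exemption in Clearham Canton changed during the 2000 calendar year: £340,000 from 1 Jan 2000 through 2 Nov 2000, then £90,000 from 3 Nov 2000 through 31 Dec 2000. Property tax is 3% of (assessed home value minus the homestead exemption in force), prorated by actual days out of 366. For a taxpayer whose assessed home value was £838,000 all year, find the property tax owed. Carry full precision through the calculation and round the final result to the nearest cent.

1 Jan – 2 Nov 2000: 307 days, exemption £340,000 → (£838,000 − £340,000) × 3% × 307/366 = £12,531.6393
3 Nov – 31 Dec 2000: 59 days, exemption £90,000 → (£838,000 − £90,000) × 3% × 59/366 = £3,617.3770
Total = £16,149.0164

£16,149.02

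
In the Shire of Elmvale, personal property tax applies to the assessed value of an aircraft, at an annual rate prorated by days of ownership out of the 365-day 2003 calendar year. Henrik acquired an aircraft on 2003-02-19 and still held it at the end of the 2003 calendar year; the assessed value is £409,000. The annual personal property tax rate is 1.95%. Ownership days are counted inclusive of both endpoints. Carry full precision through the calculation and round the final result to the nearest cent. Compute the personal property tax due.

Days held (2003-02-19 to 2003-12-31): 316 out of 365
Tax = £409,000 × 1.95% × 316/365 = £6,904.8164

£6,904.82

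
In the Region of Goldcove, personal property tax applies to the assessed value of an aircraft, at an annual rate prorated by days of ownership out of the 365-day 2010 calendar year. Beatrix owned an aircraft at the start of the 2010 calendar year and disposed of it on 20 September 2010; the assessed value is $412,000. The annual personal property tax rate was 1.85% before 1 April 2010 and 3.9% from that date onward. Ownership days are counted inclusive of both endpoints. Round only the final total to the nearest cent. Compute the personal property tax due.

$9,495.19

1 January – 31 March 2010: 90 days at 1.85% → $412,000 × 1.85% × 90/365 = $1,879.3973
1 April – 20 September 2010: 173 days at 3.9% → $412,000 × 3.9% × 173/365 = $7,615.7918
Total = $9,495.1890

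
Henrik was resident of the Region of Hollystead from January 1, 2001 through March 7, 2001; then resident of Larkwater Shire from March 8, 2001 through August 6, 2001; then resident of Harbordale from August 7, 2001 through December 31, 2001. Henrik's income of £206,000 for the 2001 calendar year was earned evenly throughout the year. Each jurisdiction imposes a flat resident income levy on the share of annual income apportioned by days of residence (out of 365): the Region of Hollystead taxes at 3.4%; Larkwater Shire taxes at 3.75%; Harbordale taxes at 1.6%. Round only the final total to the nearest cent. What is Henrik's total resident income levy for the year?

The Region of Hollystead, January 1 – March 7, 2001: 66 days → £206,000 × 3.4% × 66/365 = £1,266.4767
Larkwater Shire, March 8 – August 6, 2001: 152 days → £206,000 × 3.75% × 152/365 = £3,216.9863
Harbordale, August 7 – December 31, 2001: 147 days → £206,000 × 1.6% × 147/365 = £1,327.4301
Total = £5,810.8932

£5,810.89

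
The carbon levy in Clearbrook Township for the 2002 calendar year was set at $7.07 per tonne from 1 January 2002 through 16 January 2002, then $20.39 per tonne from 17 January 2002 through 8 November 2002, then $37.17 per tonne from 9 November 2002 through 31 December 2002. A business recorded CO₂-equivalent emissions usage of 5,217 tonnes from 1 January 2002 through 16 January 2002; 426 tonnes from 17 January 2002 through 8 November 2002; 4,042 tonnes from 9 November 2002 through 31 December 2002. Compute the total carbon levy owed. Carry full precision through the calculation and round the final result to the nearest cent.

1 January – 16 January 2002: 5,217 tonnes at $7.07/tonne → $36,884.19
17 January – 8 November 2002: 426 tonnes at $20.39/tonne → $8,686.14
9 November – 31 December 2002: 4,042 tonnes at $37.17/tonne → $150,241.14

$195,811.47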